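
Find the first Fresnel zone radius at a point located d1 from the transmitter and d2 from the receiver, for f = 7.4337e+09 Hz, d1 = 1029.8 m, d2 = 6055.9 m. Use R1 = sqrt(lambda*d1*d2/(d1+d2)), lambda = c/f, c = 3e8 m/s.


lambda = c / f = 3.0000e+08 / 7.4337e+09 = 0.04035675 m
R1 = sqrt(0.04035675 * 1029.8 * 6055.9 / (1029.8 + 6055.9)) = 5.960 m

5.960 m


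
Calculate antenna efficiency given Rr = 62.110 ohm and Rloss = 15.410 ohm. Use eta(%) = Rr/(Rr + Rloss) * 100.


eta = 62.110 / (62.110 + 15.410) * 100 = 80.12%

80.12%


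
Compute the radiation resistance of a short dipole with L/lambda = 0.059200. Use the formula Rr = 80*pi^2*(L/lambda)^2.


Rr = 80 * pi^2 * (0.059200)^2 = 80 * 9.869604 * 3.504640e-03 = 2.767 ohm

2.767 ohm


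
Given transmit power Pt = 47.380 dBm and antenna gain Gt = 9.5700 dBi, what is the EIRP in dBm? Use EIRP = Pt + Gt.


EIRP = Pt + Gt = 47.380 + 9.5700 = 56.95 dBm

56.95 dBm


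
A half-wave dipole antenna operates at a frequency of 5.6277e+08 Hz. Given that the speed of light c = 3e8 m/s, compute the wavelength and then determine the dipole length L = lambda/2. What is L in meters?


lambda = c / f = 3.0000e+08 / 5.6277e+08 = 0.5330775 m
L = lambda / 2 = 0.5330775 / 2 = 0.2665 m

0.2665 m


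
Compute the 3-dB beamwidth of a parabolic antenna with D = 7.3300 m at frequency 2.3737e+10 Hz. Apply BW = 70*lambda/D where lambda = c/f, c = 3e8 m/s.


lambda = c / f = 3.0000e+08 / 2.3737e+10 = 0.01263850 m
BW = 70 * 0.01263850 / 7.3300 = 0.1207 deg

0.1207 deg


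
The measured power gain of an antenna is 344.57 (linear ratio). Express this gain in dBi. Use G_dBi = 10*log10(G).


G_dBi = 10 * log10(344.57) = 25.37 dBi

25.37 dBi


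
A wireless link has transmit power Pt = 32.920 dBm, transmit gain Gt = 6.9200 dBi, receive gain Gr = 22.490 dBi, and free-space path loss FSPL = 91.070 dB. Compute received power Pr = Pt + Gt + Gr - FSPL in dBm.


Pr = 32.920 + 6.9200 + 22.490 - 91.070 = -28.74 dBm

-28.74 dBm


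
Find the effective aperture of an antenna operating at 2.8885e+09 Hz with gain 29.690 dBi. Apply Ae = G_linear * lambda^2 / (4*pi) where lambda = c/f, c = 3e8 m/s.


lambda = c / f = 3.0000e+08 / 2.8885e+09 = 0.1038601 m
G_linear = 10^(29.690/10) = 931.1079
Ae = G_linear * lambda^2 / (4*pi) = 931.1079 * 0.1038601^2 / (4*pi) = 0.7993 m^2

0.7993 m^2


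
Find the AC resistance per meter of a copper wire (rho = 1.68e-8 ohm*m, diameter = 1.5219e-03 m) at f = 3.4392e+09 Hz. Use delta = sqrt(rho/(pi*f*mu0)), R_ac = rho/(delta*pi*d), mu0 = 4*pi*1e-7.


delta = sqrt(1.68e-8 / (pi * 3.4392e+09 * 4*pi*1e-7)) = 1.112362e-06 m
R_ac = 1.68e-8 / (1.112362e-06 * pi * 1.5219e-03) = 3.159 ohm/m

3.159 ohm/m


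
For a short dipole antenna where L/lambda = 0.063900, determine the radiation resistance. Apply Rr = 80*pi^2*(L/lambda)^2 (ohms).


Rr = 80 * pi^2 * (0.063900)^2 = 80 * 9.869604 * 4.083210e-03 = 3.224 ohm

3.224 ohm


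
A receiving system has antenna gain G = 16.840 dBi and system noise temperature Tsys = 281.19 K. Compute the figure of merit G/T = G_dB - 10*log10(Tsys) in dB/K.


G/T = 16.840 - 10*log10(281.19) = 16.840 - 24.49000 = -7.650 dB/K

-7.650 dB/K


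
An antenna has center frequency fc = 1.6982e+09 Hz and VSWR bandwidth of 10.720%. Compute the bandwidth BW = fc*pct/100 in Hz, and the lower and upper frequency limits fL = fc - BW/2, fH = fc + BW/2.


BW = 1.6982e+09 * 10.720/100 = 1.820470e+08 Hz
fL = 1.6982e+09 - 1.820470e+08/2 = 1.607e+09 Hz
fH = 1.6982e+09 + 1.820470e+08/2 = 1.789e+09 Hz

BW=1.820e+08 Hz, fL=1.607e+09 Hz, fH=1.789e+09 Hz


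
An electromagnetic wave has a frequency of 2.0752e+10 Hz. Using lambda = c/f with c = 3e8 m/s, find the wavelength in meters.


lambda = c / f = 3.0000e+08 / 2.0752e+10 = 0.01446 m

0.01446 m


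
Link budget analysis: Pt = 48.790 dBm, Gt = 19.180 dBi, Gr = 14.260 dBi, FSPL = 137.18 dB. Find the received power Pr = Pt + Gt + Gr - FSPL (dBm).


Pr = 48.790 + 19.180 + 14.260 - 137.18 = -54.95 dBm

-54.95 dBm


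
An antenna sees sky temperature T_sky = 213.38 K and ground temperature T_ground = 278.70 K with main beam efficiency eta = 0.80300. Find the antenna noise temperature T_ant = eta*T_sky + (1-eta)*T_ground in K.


T_ant = 0.80300 * 213.38 + (1 - 0.80300) * 278.70 = 226.2 K

226.2 K


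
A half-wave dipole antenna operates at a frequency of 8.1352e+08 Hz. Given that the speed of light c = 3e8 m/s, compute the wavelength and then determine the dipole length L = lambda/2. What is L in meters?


lambda = c / f = 3.0000e+08 / 8.1352e+08 = 0.3687678 m
L = lambda / 2 = 0.3687678 / 2 = 0.1844 m

0.1844 m


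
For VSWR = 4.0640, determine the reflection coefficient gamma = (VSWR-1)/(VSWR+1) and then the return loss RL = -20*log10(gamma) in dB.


gamma = (4.0640 - 1) / (4.0640 + 1) = 0.6050553
RL = -20 * log10(0.6050553) = 4.364 dB

4.364 dB


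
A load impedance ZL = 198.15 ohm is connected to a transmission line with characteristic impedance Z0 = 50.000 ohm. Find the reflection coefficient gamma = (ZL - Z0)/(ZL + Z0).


gamma = (198.15 - 50.000) / (198.15 + 50.000) = 0.5970

0.5970


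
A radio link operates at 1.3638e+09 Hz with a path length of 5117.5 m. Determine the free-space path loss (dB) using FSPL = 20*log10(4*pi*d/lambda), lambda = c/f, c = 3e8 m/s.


lambda = c / f = 3.0000e+08 / 1.3638e+09 = 0.2199736 m
FSPL = 20 * log10(4*pi*5117.5/0.2199736) = 109.3 dB

109.3 dB


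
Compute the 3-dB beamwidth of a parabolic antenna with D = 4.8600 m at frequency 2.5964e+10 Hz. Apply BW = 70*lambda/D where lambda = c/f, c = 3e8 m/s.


lambda = c / f = 3.0000e+08 / 2.5964e+10 = 0.01155446 m
BW = 70 * 0.01155446 / 4.8600 = 0.1664 deg

0.1664 deg


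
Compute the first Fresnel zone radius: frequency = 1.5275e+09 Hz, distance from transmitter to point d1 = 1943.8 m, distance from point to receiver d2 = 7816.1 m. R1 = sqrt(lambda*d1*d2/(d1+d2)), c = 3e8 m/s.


lambda = c / f = 3.0000e+08 / 1.5275e+09 = 0.1963993 m
R1 = sqrt(0.1963993 * 1943.8 * 7816.1 / (1943.8 + 7816.1)) = 17.49 m

17.49 m


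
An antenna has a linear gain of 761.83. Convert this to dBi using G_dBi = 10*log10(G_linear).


G_dBi = 10 * log10(761.83) = 28.82 dBi

28.82 dBi


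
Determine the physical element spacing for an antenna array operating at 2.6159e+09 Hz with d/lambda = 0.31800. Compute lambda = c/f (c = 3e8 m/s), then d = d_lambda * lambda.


lambda = c / f = 3.0000e+08 / 2.6159e+09 = 0.1146833 m
d = 0.31800 * 0.1146833 = 0.03647 m

0.03647 m


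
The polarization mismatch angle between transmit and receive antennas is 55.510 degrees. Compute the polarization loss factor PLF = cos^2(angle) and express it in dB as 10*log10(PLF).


PLF_linear = cos^2(55.510 deg) = 0.3206531
PLF_dB = 10 * log10(0.3206531) = -4.940 dB

-4.940 dB


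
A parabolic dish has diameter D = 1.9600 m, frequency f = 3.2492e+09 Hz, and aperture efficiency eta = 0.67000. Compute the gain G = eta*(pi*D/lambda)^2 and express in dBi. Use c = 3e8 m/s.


lambda = c / f = 3.0000e+08 / 3.2492e+09 = 0.09233042 m
G_linear = 0.67000 * (pi * 1.9600 / 0.09233042)^2 = 2979.868
G_dBi = 10 * log10(2979.868) = 34.74 dBi

34.74 dBi


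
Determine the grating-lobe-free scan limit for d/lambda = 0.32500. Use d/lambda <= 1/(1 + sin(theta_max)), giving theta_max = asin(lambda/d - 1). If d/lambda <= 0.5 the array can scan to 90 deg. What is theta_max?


lambda/d - 1 = 1/0.32500 - 1 = 2.076923 >= 1
d/lambda <= 0.5, so the array can scan to endfire without grating lobes: theta_max = 90 deg

90 deg


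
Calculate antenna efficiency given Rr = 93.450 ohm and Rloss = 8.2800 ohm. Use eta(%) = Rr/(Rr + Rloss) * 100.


eta = 93.450 / (93.450 + 8.2800) * 100 = 91.86%

91.86%


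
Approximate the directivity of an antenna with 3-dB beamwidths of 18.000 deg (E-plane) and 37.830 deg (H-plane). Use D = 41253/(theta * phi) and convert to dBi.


D_linear = 41253 / (18.000 * 37.830) = 60.58243
D_dBi = 10 * log10(60.58243) = 17.82 dBi

17.82 dBi


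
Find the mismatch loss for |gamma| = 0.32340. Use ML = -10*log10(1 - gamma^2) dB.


ML = -10 * log10(1 - 0.32340^2) = -10 * log10(0.89541244) = 0.4798 dB

0.4798 dB


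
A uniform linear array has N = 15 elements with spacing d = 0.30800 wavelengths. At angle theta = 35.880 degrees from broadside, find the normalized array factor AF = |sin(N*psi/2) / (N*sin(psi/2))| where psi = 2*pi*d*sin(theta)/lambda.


psi = 2*pi*0.30800*sin(35.880 deg) = 1.134213 rad
AF = |sin(15*1.134213/2) / (15*sin(1.134213/2))| = 0.09860

0.09860


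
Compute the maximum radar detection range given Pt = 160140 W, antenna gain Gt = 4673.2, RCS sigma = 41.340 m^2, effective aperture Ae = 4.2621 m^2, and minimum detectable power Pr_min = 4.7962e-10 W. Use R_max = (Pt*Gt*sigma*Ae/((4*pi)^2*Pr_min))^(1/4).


R^4 = 160140*4673.2*41.340*4.2621 / ((4*pi)^2 * 4.7962e-10) = 1.740970e+18
R_max = 1.740970e+18^0.25 = 36324 m

36324 m


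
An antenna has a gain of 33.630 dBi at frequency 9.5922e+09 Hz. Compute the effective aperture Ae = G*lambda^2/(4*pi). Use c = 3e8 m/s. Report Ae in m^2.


lambda = c / f = 3.0000e+08 / 9.5922e+09 = 0.03127541 m
G_linear = 10^(33.630/10) = 2306.747
Ae = G_linear * lambda^2 / (4*pi) = 2306.747 * 0.03127541^2 / (4*pi) = 0.1796 m^2

0.1796 m^2


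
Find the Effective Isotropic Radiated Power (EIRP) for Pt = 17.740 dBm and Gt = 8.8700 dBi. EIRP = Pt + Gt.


EIRP = Pt + Gt = 17.740 + 8.8700 = 26.61 dBm

26.61 dBm


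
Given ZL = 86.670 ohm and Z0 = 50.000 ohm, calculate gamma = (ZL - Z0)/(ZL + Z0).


gamma = (86.670 - 50.000) / (86.670 + 50.000) = 0.2683

0.2683


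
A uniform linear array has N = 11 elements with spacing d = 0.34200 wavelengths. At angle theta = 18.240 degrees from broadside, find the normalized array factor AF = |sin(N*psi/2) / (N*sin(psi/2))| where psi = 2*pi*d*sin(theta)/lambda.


psi = 2*pi*0.34200*sin(18.240 deg) = 0.6725857 rad
AF = |sin(11*0.6725857/2) / (11*sin(0.6725857/2))| = 0.1458

0.1458


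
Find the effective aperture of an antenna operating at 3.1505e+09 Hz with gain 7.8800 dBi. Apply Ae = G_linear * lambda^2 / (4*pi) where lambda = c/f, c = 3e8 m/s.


lambda = c / f = 3.0000e+08 / 3.1505e+09 = 0.09522298 m
G_linear = 10^(7.8800/10) = 6.137620
Ae = G_linear * lambda^2 / (4*pi) = 6.137620 * 0.09522298^2 / (4*pi) = 4.429e-03 m^2

4.429e-03 m^2


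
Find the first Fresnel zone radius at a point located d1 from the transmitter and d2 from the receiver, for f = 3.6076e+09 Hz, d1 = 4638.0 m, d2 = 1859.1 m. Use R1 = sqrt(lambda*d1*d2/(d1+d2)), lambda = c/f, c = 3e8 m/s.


lambda = c / f = 3.0000e+08 / 3.6076e+09 = 0.08315778 m
R1 = sqrt(0.08315778 * 4638.0 * 1859.1 / (4638.0 + 1859.1)) = 10.51 m

10.51 m


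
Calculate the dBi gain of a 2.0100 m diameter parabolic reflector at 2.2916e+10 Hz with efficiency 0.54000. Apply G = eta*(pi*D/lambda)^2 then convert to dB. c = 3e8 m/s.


lambda = c / f = 3.0000e+08 / 2.2916e+10 = 0.01309129 m
G_linear = 0.54000 * (pi * 2.0100 / 0.01309129)^2 = 125637.9
G_dBi = 10 * log10(125637.9) = 50.99 dBi

50.99 dBi


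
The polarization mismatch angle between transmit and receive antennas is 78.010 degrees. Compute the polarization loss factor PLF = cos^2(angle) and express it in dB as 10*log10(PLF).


PLF_linear = cos^2(78.010 deg) = 0.04315631
PLF_dB = 10 * log10(0.04315631) = -13.65 dB

-13.65 dB


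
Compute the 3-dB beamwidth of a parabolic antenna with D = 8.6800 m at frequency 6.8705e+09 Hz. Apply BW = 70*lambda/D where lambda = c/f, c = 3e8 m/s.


lambda = c / f = 3.0000e+08 / 6.8705e+09 = 0.04366494 m
BW = 70 * 0.04366494 / 8.6800 = 0.3521 deg

0.3521 deg


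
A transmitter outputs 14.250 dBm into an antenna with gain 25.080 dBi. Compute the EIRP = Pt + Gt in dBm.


EIRP = Pt + Gt = 14.250 + 25.080 = 39.33 dBm

39.33 dBm


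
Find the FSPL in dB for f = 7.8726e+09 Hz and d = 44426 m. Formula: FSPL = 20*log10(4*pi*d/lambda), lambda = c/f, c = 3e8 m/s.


lambda = c / f = 3.0000e+08 / 7.8726e+09 = 0.03810685 m
FSPL = 20 * log10(4*pi*44426/0.03810685) = 143.3 dB

143.3 dB


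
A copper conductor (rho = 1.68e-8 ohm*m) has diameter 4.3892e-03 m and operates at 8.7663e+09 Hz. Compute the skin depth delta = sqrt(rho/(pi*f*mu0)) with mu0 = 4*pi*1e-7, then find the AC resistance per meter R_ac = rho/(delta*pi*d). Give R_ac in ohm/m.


delta = sqrt(1.68e-8 / (pi * 8.7663e+09 * 4*pi*1e-7)) = 6.967334e-07 m
R_ac = 1.68e-8 / (6.967334e-07 * pi * 4.3892e-03) = 1.749 ohm/m

1.749 ohm/m


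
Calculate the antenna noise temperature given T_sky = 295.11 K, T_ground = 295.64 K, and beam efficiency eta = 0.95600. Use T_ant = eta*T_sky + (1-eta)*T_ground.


T_ant = 0.95600 * 295.11 + (1 - 0.95600) * 295.64 = 295.1 K

295.1 K


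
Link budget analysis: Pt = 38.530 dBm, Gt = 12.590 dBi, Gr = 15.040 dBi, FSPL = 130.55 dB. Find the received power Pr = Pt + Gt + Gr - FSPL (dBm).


Pr = 38.530 + 12.590 + 15.040 - 130.55 = -64.39 dBm

-64.39 dBm


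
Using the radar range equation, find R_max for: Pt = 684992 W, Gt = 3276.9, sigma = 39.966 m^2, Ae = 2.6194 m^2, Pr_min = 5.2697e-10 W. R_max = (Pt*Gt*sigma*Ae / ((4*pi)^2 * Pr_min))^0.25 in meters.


R^4 = 684992*3276.9*39.966*2.6194 / ((4*pi)^2 * 5.2697e-10) = 2.823811e+18
R_max = 2.823811e+18^0.25 = 40993 m

40993 m


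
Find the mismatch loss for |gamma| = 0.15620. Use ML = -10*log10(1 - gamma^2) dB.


ML = -10 * log10(1 - 0.15620^2) = -10 * log10(0.97560156) = 0.1073 dB

0.1073 dB


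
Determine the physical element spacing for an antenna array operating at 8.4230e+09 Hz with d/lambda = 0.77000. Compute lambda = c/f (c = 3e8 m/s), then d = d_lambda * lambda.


lambda = c / f = 3.0000e+08 / 8.4230e+09 = 0.03561676 m
d = 0.77000 * 0.03561676 = 0.02742 m

0.02742 m


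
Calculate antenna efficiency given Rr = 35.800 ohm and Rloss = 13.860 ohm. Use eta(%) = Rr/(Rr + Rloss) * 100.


eta = 35.800 / (35.800 + 13.860) * 100 = 72.09%

72.09%


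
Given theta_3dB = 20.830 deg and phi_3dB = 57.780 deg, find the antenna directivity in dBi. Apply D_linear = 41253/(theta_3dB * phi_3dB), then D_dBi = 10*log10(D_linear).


D_linear = 41253 / (20.830 * 57.780) = 34.27589
D_dBi = 10 * log10(34.27589) = 15.35 dBi

15.35 dBi


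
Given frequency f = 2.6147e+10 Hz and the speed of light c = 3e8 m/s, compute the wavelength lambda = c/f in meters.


lambda = c / f = 3.0000e+08 / 2.6147e+10 = 0.01147 m

0.01147 m


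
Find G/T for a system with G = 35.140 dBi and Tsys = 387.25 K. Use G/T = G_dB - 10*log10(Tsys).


G/T = 35.140 - 10*log10(387.25) = 35.140 - 25.87991 = 9.260 dB/K

9.260 dB/K


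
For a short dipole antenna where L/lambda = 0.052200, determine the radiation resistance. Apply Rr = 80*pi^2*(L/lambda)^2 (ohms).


Rr = 80 * pi^2 * (0.052200)^2 = 80 * 9.869604 * 2.724840e-03 = 2.151 ohm

2.151 ohm


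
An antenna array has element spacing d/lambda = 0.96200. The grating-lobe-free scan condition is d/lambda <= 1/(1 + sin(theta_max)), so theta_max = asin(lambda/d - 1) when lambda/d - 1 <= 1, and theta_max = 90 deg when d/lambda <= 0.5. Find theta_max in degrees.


lambda/d - 1 = 1/0.96200 - 1 = 0.03950104
theta_max = asin(0.03950104) = 2.264 deg

2.264 deg


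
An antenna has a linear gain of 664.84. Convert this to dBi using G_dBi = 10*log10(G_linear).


G_dBi = 10 * log10(664.84) = 28.23 dBi

28.23 dBi


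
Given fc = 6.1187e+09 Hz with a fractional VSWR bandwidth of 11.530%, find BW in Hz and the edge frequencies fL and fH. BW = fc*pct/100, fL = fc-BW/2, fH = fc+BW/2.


BW = 6.1187e+09 * 11.530/100 = 7.054861e+08 Hz
fL = 6.1187e+09 - 7.054861e+08/2 = 5.766e+09 Hz
fH = 6.1187e+09 + 7.054861e+08/2 = 6.471e+09 Hz

BW=7.055e+08 Hz, fL=5.766e+09 Hz, fH=6.471e+09 Hz


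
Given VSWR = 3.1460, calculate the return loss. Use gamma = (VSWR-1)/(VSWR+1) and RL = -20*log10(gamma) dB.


gamma = (3.1460 - 1) / (3.1460 + 1) = 0.5176073
RL = -20 * log10(0.5176073) = 5.720 dB

5.720 dB


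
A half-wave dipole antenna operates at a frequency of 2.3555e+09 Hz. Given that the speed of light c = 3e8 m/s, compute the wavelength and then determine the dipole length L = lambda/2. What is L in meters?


lambda = c / f = 3.0000e+08 / 2.3555e+09 = 0.1273615 m
L = lambda / 2 = 0.1273615 / 2 = 0.06368 m

0.06368 m


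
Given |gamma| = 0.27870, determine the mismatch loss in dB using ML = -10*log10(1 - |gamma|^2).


ML = -10 * log10(1 - 0.27870^2) = -10 * log10(0.92232631) = 0.3512 dB

0.3512 dB


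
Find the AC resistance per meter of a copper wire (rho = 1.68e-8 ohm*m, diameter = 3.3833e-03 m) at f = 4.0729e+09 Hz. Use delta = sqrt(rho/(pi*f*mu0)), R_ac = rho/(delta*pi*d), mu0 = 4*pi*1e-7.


delta = sqrt(1.68e-8 / (pi * 4.0729e+09 * 4*pi*1e-7)) = 1.022169e-06 m
R_ac = 1.68e-8 / (1.022169e-06 * pi * 3.3833e-03) = 1.546 ohm/m

1.546 ohm/m


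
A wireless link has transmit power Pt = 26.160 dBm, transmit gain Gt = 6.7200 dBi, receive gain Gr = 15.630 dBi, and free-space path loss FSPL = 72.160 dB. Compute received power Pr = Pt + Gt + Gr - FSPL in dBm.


Pr = 26.160 + 6.7200 + 15.630 - 72.160 = -23.65 dBm

-23.65 dBm


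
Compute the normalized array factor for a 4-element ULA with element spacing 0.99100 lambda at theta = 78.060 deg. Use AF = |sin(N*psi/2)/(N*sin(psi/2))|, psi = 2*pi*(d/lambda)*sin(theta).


psi = 2*pi*0.99100*sin(78.060 deg) = 6.091922 rad
AF = |sin(4*6.091922/2) / (4*sin(6.091922/2))| = 0.9773

0.9773


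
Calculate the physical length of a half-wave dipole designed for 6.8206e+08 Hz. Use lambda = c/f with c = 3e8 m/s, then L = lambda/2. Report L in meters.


lambda = c / f = 3.0000e+08 / 6.8206e+08 = 0.4398440 m
L = lambda / 2 = 0.4398440 / 2 = 0.2199 m

0.2199 m


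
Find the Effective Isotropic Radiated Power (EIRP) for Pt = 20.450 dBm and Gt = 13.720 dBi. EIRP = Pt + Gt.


EIRP = Pt + Gt = 20.450 + 13.720 = 34.17 dBm

34.17 dBm


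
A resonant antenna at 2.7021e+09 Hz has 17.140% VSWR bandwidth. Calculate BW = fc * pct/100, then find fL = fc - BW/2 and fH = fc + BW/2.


BW = 2.7021e+09 * 17.140/100 = 4.631399e+08 Hz
fL = 2.7021e+09 - 4.631399e+08/2 = 2.471e+09 Hz
fH = 2.7021e+09 + 4.631399e+08/2 = 2.934e+09 Hz

BW=4.631e+08 Hz, fL=2.471e+09 Hz, fH=2.934e+09 Hz


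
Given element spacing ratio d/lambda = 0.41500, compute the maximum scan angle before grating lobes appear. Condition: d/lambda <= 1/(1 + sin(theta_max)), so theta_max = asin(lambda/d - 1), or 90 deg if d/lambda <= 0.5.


lambda/d - 1 = 1/0.41500 - 1 = 1.409639 >= 1
d/lambda <= 0.5, so the array can scan to endfire without grating lobes: theta_max = 90 deg

90 deg


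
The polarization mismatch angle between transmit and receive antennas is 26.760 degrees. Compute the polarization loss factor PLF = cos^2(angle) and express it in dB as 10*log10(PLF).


PLF_linear = cos^2(26.760 deg) = 0.7972711
PLF_dB = 10 * log10(0.7972711) = -0.9839 dB

-0.9839 dB


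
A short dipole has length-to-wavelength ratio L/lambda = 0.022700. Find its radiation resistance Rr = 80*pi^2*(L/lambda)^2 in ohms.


Rr = 80 * pi^2 * (0.022700)^2 = 80 * 9.869604 * 5.152900e-04 = 0.4069 ohm

0.4069 ohm


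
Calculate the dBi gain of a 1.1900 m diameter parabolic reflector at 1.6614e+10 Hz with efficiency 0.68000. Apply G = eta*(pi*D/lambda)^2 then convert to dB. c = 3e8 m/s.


lambda = c / f = 3.0000e+08 / 1.6614e+10 = 0.01805706 m
G_linear = 0.68000 * (pi * 1.1900 / 0.01805706)^2 = 29147.98
G_dBi = 10 * log10(29147.98) = 44.65 dBi

44.65 dBi


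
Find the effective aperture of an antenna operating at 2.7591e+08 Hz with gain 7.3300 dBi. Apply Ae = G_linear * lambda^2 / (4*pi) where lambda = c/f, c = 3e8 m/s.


lambda = c / f = 3.0000e+08 / 2.7591e+08 = 1.087311 m
G_linear = 10^(7.3300/10) = 5.407543
Ae = G_linear * lambda^2 / (4*pi) = 5.407543 * 1.087311^2 / (4*pi) = 0.5087 m^2

0.5087 m^2


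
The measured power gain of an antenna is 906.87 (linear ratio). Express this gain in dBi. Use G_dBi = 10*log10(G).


G_dBi = 10 * log10(906.87) = 29.58 dBi

29.58 dBi


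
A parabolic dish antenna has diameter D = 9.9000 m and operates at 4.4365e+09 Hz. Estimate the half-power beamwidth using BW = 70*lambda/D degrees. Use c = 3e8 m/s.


lambda = c / f = 3.0000e+08 / 4.4365e+09 = 0.06762087 m
BW = 70 * 0.06762087 / 9.9000 = 0.4781 deg

0.4781 deg


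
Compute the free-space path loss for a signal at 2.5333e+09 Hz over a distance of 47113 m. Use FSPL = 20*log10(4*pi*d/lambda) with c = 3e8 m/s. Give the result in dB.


lambda = c / f = 3.0000e+08 / 2.5333e+09 = 0.1184226 m
FSPL = 20 * log10(4*pi*47113/0.1184226) = 134.0 dB

134.0 dB


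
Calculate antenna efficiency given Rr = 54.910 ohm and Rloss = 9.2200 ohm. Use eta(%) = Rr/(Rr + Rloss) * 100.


eta = 54.910 / (54.910 + 9.2200) * 100 = 85.62%

85.62%


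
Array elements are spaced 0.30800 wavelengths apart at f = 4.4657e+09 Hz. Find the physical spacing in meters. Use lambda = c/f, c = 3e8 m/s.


lambda = c / f = 3.0000e+08 / 4.4657e+09 = 0.06717872 m
d = 0.30800 * 0.06717872 = 0.02069 m

0.02069 m


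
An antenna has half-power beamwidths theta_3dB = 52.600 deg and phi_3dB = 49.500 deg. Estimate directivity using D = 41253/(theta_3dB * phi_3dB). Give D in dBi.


D_linear = 41253 / (52.600 * 49.500) = 15.84399
D_dBi = 10 * log10(15.84399) = 12.00 dBi

12.00 dBi


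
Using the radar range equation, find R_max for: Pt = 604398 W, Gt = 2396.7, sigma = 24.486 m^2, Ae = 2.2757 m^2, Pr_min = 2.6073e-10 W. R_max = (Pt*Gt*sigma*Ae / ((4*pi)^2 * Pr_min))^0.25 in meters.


R^4 = 604398*2396.7*24.486*2.2757 / ((4*pi)^2 * 2.6073e-10) = 1.960464e+18
R_max = 1.960464e+18^0.25 = 37419 m

37419 m


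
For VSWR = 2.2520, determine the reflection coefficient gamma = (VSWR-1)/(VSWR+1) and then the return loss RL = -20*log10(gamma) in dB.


gamma = (2.2520 - 1) / (2.2520 + 1) = 0.3849938
RL = -20 * log10(0.3849938) = 8.291 dB

8.291 dB


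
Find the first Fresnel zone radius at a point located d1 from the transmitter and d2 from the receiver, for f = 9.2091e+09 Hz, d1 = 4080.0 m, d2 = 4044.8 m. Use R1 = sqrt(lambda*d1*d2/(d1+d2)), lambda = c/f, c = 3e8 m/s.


lambda = c / f = 3.0000e+08 / 9.2091e+09 = 0.03257647 m
R1 = sqrt(0.03257647 * 4080.0 * 4044.8 / (4080.0 + 4044.8)) = 8.134 m

8.134 m


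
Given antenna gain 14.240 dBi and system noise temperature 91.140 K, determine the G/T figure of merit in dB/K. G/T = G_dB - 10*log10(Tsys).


G/T = 14.240 - 10*log10(91.140) = 14.240 - 19.59709 = -5.357 dB/K

-5.357 dB/K


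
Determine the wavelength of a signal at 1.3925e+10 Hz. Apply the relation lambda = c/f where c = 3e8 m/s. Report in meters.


lambda = c / f = 3.0000e+08 / 1.3925e+10 = 0.02154 m

0.02154 m


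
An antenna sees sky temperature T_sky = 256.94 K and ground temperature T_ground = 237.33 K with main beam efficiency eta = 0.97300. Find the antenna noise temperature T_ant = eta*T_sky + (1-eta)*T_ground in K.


T_ant = 0.97300 * 256.94 + (1 - 0.97300) * 237.33 = 256.4 K

256.4 K


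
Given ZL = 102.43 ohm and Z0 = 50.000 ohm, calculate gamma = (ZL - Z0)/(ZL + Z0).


gamma = (102.43 - 50.000) / (102.43 + 50.000) = 0.3440

0.3440


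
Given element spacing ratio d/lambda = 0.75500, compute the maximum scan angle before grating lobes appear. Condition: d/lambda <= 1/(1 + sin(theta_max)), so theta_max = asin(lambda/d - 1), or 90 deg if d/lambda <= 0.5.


lambda/d - 1 = 1/0.75500 - 1 = 0.3245033
theta_max = asin(0.3245033) = 18.94 deg

18.94 deg


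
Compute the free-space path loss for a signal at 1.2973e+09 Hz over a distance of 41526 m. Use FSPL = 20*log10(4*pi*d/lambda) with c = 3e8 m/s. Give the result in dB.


lambda = c / f = 3.0000e+08 / 1.2973e+09 = 0.2312495 m
FSPL = 20 * log10(4*pi*41526/0.2312495) = 127.1 dB

127.1 dB


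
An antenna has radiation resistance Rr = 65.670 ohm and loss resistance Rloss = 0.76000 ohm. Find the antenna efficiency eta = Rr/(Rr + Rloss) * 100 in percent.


eta = 65.670 / (65.670 + 0.76000) * 100 = 98.86%

98.86%


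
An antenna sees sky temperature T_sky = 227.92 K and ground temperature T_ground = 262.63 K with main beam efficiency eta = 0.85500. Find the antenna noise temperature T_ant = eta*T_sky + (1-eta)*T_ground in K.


T_ant = 0.85500 * 227.92 + (1 - 0.85500) * 262.63 = 233.0 K

233.0 K


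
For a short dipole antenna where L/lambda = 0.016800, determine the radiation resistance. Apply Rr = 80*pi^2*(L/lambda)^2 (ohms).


Rr = 80 * pi^2 * (0.016800)^2 = 80 * 9.869604 * 2.822400e-04 = 0.2228 ohm

0.2228 ohm


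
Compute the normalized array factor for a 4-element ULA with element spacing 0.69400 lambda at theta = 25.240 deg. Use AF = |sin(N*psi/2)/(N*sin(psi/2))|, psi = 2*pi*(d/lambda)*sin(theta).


psi = 2*pi*0.69400*sin(25.240 deg) = 1.859378 rad
AF = |sin(4*1.859378/2) / (4*sin(1.859378/2))| = 0.1702

0.1702


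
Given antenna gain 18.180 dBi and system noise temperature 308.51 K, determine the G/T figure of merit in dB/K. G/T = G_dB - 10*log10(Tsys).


G/T = 18.180 - 10*log10(308.51) = 18.180 - 24.89269 = -6.713 dB/K

-6.713 dB/K


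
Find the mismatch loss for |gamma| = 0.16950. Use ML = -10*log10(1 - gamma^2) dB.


ML = -10 * log10(1 - 0.16950^2) = -10 * log10(0.97126975) = 0.1266 dB

0.1266 dB


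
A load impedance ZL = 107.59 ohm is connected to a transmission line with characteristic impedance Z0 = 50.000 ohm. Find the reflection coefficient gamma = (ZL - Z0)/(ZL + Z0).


gamma = (107.59 - 50.000) / (107.59 + 50.000) = 0.3654

0.3654


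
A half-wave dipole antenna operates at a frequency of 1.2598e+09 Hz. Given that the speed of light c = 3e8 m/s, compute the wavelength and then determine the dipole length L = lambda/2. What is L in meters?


lambda = c / f = 3.0000e+08 / 1.2598e+09 = 0.2381330 m
L = lambda / 2 = 0.2381330 / 2 = 0.1191 m

0.1191 m


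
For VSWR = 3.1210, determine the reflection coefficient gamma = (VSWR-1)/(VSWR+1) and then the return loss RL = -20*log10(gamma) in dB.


gamma = (3.1210 - 1) / (3.1210 + 1) = 0.5146809
RL = -20 * log10(0.5146809) = 5.769 dB

5.769 dB


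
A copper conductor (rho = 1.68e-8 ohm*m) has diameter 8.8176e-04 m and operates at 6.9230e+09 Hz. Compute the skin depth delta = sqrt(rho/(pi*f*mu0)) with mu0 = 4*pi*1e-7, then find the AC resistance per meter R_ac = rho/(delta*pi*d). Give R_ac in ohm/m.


delta = sqrt(1.68e-8 / (pi * 6.9230e+09 * 4*pi*1e-7)) = 7.840208e-07 m
R_ac = 1.68e-8 / (7.840208e-07 * pi * 8.8176e-04) = 7.735 ohm/m

7.735 ohm/m


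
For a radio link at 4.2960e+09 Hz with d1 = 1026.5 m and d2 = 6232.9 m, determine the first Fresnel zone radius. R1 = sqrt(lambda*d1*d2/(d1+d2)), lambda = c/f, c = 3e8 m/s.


lambda = c / f = 3.0000e+08 / 4.2960e+09 = 0.06983240 m
R1 = sqrt(0.06983240 * 1026.5 * 6232.9 / (1026.5 + 6232.9)) = 7.845 m

7.845 m


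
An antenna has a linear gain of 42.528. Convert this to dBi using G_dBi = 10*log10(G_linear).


G_dBi = 10 * log10(42.528) = 16.29 dBi

16.29 dBi


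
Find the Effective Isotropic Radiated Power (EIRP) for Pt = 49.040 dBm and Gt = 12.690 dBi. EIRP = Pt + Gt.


EIRP = Pt + Gt = 49.040 + 12.690 = 61.73 dBm

61.73 dBm


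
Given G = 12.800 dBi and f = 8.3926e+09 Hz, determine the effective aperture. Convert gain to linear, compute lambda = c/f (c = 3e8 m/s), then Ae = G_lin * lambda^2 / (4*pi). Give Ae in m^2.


lambda = c / f = 3.0000e+08 / 8.3926e+09 = 0.03574578 m
G_linear = 10^(12.800/10) = 19.05461
Ae = G_linear * lambda^2 / (4*pi) = 19.05461 * 0.03574578^2 / (4*pi) = 1.937e-03 m^2

1.937e-03 m^2


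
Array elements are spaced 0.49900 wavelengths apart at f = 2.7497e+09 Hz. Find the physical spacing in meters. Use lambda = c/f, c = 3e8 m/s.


lambda = c / f = 3.0000e+08 / 2.7497e+09 = 0.1091028 m
d = 0.49900 * 0.1091028 = 0.05444 m

0.05444 m


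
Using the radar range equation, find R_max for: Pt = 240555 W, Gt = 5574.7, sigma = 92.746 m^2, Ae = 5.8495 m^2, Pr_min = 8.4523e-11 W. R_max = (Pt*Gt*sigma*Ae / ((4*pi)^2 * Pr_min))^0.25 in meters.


R^4 = 240555*5574.7*92.746*5.8495 / ((4*pi)^2 * 8.4523e-11) = 5.450737e+19
R_max = 5.450737e+19^0.25 = 85924 m

85924 m


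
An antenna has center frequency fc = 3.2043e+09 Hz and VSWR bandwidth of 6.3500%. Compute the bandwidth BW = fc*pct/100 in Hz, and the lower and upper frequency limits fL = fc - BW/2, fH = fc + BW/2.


BW = 3.2043e+09 * 6.3500/100 = 2.034730e+08 Hz
fL = 3.2043e+09 - 2.034730e+08/2 = 3.103e+09 Hz
fH = 3.2043e+09 + 2.034730e+08/2 = 3.306e+09 Hz

BW=2.035e+08 Hz, fL=3.103e+09 Hz, fH=3.306e+09 Hz


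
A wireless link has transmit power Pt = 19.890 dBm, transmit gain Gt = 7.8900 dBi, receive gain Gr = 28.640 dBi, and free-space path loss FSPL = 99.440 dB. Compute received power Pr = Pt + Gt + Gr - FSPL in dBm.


Pr = 19.890 + 7.8900 + 28.640 - 99.440 = -43.02 dBm

-43.02 dBm


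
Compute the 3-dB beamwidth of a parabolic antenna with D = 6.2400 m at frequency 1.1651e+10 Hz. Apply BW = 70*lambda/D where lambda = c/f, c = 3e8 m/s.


lambda = c / f = 3.0000e+08 / 1.1651e+10 = 0.02574886 m
BW = 70 * 0.02574886 / 6.2400 = 0.2888 deg

0.2888 deg


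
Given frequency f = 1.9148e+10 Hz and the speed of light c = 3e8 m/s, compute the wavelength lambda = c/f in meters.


lambda = c / f = 3.0000e+08 / 1.9148e+10 = 0.01567 m

0.01567 m


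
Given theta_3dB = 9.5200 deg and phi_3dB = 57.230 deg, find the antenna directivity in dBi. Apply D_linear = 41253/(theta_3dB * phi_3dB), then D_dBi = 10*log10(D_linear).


D_linear = 41253 / (9.5200 * 57.230) = 75.71725
D_dBi = 10 * log10(75.71725) = 18.79 dBi

18.79 dBi


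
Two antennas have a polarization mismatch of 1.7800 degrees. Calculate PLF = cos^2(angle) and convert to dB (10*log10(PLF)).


PLF_linear = cos^2(1.7800 deg) = 0.9990352
PLF_dB = 10 * log10(0.9990352) = -4.192e-03 dB

-4.192e-03 dB


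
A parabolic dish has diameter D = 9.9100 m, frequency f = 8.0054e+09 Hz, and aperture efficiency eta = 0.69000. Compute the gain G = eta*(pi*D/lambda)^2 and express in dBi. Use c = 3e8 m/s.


lambda = c / f = 3.0000e+08 / 8.0054e+09 = 0.03747470 m
G_linear = 0.69000 * (pi * 9.9100 / 0.03747470)^2 = 476233.4
G_dBi = 10 * log10(476233.4) = 56.78 dBi

56.78 dBi


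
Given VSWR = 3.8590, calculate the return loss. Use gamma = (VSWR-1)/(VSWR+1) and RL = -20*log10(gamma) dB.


gamma = (3.8590 - 1) / (3.8590 + 1) = 0.5883927
RL = -20 * log10(0.5883927) = 4.607 dB

4.607 dB


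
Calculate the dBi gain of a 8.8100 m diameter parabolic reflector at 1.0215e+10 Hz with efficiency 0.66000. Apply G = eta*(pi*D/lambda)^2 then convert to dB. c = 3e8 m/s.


lambda = c / f = 3.0000e+08 / 1.0215e+10 = 0.02936858 m
G_linear = 0.66000 * (pi * 8.8100 / 0.02936858)^2 = 586178.1
G_dBi = 10 * log10(586178.1) = 57.68 dBi

57.68 dBi


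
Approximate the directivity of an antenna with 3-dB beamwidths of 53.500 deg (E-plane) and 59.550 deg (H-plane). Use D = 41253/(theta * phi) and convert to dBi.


D_linear = 41253 / (53.500 * 59.550) = 12.94852
D_dBi = 10 * log10(12.94852) = 11.12 dBi

11.12 dBi


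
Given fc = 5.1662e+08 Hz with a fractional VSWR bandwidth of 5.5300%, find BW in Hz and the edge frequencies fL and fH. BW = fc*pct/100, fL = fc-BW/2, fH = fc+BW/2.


BW = 5.1662e+08 * 5.5300/100 = 2.856909e+07 Hz
fL = 5.1662e+08 - 2.856909e+07/2 = 5.023e+08 Hz
fH = 5.1662e+08 + 2.856909e+07/2 = 5.309e+08 Hz

BW=2.857e+07 Hz, fL=5.023e+08 Hz, fH=5.309e+08 Hz


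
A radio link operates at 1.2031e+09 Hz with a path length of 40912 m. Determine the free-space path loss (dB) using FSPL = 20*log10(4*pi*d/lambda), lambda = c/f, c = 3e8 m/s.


lambda = c / f = 3.0000e+08 / 1.2031e+09 = 0.2493558 m
FSPL = 20 * log10(4*pi*40912/0.2493558) = 126.3 dB

126.3 dB


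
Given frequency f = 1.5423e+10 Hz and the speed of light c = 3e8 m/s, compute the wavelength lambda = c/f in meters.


lambda = c / f = 3.0000e+08 / 1.5423e+10 = 0.01945 m

0.01945 m


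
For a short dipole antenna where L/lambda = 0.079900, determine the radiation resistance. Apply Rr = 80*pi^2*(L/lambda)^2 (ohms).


Rr = 80 * pi^2 * (0.079900)^2 = 80 * 9.869604 * 6.384010e-03 = 5.041 ohm

5.041 ohm


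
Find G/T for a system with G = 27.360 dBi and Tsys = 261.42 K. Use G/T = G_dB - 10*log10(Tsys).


G/T = 27.360 - 10*log10(261.42) = 27.360 - 24.17339 = 3.187 dB/K

3.187 dB/K


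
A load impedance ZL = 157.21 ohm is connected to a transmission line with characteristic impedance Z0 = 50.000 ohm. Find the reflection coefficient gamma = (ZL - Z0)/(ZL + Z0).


gamma = (157.21 - 50.000) / (157.21 + 50.000) = 0.5174

0.5174


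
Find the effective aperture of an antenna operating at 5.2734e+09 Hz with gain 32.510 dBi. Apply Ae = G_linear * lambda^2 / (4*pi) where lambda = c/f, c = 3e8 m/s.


lambda = c / f = 3.0000e+08 / 5.2734e+09 = 0.05688929 m
G_linear = 10^(32.510/10) = 1782.379
Ae = G_linear * lambda^2 / (4*pi) = 1782.379 * 0.05688929^2 / (4*pi) = 0.4590 m^2

0.4590 m^2


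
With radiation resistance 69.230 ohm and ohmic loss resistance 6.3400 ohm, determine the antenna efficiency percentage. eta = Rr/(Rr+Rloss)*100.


eta = 69.230 / (69.230 + 6.3400) * 100 = 91.61%

91.61%


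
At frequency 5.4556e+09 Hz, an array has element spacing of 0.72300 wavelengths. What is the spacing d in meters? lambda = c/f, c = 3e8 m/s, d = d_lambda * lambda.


lambda = c / f = 3.0000e+08 / 5.4556e+09 = 0.05498937 m
d = 0.72300 * 0.05498937 = 0.03976 m

0.03976 m


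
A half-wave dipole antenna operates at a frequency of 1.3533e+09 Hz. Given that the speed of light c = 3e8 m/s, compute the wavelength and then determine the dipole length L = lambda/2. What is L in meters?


lambda = c / f = 3.0000e+08 / 1.3533e+09 = 0.2216803 m
L = lambda / 2 = 0.2216803 / 2 = 0.1108 m

0.1108 m


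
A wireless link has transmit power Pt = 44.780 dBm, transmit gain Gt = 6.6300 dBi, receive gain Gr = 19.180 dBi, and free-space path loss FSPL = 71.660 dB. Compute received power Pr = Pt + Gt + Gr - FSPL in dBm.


Pr = 44.780 + 6.6300 + 19.180 - 71.660 = -1.07 dBm

-1.07 dBm


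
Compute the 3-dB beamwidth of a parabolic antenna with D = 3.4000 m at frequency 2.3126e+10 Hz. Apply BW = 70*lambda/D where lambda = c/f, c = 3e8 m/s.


lambda = c / f = 3.0000e+08 / 2.3126e+10 = 0.01297241 m
BW = 70 * 0.01297241 / 3.4000 = 0.2671 deg

0.2671 deg


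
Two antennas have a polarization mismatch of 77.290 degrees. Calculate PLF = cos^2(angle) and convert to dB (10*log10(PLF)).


PLF_linear = cos^2(77.290 deg) = 0.04840724
PLF_dB = 10 * log10(0.04840724) = -13.15 dB

-13.15 dB


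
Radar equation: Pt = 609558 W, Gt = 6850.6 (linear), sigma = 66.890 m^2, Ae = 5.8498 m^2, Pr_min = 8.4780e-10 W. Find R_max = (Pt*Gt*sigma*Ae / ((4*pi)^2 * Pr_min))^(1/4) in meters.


R^4 = 609558*6850.6*66.890*5.8498 / ((4*pi)^2 * 8.4780e-10) = 1.220486e+19
R_max = 1.220486e+19^0.25 = 59106 m

59106 m


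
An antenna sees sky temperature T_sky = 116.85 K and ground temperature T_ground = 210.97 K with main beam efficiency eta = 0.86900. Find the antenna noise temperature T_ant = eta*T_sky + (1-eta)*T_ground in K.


T_ant = 0.86900 * 116.85 + (1 - 0.86900) * 210.97 = 129.2 K

129.2 K


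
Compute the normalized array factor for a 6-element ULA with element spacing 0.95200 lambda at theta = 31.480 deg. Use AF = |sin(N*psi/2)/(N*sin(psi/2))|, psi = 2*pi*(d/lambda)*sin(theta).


psi = 2*pi*0.95200*sin(31.480 deg) = 3.123593 rad
AF = |sin(6*3.123593/2) / (6*sin(3.123593/2))| = 8.996e-03

8.996e-03


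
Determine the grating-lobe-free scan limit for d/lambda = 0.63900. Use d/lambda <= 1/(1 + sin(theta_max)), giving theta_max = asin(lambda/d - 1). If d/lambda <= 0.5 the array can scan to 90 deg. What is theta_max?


lambda/d - 1 = 1/0.63900 - 1 = 0.5649452
theta_max = asin(0.5649452) = 34.40 deg

34.40 deg


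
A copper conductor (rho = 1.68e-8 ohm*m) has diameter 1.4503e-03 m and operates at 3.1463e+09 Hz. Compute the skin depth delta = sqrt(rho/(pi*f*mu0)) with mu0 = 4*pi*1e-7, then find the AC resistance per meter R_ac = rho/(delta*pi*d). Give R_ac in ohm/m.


delta = sqrt(1.68e-8 / (pi * 3.1463e+09 * 4*pi*1e-7)) = 1.162987e-06 m
R_ac = 1.68e-8 / (1.162987e-06 * pi * 1.4503e-03) = 3.170 ohm/m

3.170 ohm/m


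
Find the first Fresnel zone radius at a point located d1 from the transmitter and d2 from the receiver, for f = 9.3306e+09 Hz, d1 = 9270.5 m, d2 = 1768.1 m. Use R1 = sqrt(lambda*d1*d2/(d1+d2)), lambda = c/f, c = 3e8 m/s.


lambda = c / f = 3.0000e+08 / 9.3306e+09 = 0.03215227 m
R1 = sqrt(0.03215227 * 9270.5 * 1768.1 / (9270.5 + 1768.1)) = 6.910 m

6.910 m


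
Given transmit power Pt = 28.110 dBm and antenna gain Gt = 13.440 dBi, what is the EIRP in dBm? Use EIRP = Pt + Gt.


EIRP = Pt + Gt = 28.110 + 13.440 = 41.55 dBm

41.55 dBm


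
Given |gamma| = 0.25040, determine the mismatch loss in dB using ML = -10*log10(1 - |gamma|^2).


ML = -10 * log10(1 - 0.25040^2) = -10 * log10(0.93729984) = 0.2812 dB

0.2812 dB


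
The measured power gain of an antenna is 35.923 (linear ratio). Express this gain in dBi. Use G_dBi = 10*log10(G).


G_dBi = 10 * log10(35.923) = 15.55 dBi

15.55 dBi


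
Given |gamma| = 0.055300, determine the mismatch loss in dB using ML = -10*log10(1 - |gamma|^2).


ML = -10 * log10(1 - 0.055300^2) = -10 * log10(0.99694191) = 0.01330 dB

0.01330 dB


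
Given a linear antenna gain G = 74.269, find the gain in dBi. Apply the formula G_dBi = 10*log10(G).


G_dBi = 10 * log10(74.269) = 18.71 dBi

18.71 dBi


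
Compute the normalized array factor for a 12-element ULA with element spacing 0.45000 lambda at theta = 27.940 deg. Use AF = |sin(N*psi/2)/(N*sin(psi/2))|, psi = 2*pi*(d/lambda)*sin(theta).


psi = 2*pi*0.45000*sin(27.940 deg) = 1.324785 rad
AF = |sin(12*1.324785/2) / (12*sin(1.324785/2))| = 0.1349

0.1349


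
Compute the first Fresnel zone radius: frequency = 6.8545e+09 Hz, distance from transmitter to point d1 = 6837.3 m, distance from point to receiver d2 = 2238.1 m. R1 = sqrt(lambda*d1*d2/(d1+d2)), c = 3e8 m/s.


lambda = c / f = 3.0000e+08 / 6.8545e+09 = 0.04376687 m
R1 = sqrt(0.04376687 * 6837.3 * 2238.1 / (6837.3 + 2238.1)) = 8.591 m

8.591 m


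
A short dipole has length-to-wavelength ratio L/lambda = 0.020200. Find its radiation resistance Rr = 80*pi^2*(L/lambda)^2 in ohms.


Rr = 80 * pi^2 * (0.020200)^2 = 80 * 9.869604 * 4.080400e-04 = 0.3222 ohm

0.3222 ohm


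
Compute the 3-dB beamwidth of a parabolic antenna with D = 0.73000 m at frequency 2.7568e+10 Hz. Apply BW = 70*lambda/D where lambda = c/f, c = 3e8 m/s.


lambda = c / f = 3.0000e+08 / 2.7568e+10 = 0.01088218 m
BW = 70 * 0.01088218 / 0.73000 = 1.043 deg

1.043 deg


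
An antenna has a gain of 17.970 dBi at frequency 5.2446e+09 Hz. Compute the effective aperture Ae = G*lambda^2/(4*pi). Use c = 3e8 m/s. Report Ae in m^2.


lambda = c / f = 3.0000e+08 / 5.2446e+09 = 0.05720169 m
G_linear = 10^(17.970/10) = 62.66139
Ae = G_linear * lambda^2 / (4*pi) = 62.66139 * 0.05720169^2 / (4*pi) = 0.01632 m^2

0.01632 m^2


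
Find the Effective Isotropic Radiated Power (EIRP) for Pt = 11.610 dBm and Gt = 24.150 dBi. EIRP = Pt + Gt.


EIRP = Pt + Gt = 11.610 + 24.150 = 35.76 dBm

35.76 dBm


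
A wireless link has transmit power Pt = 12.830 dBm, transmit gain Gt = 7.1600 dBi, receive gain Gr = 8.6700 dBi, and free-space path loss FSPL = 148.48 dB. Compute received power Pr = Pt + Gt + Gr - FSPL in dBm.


Pr = 12.830 + 7.1600 + 8.6700 - 148.48 = -119.82 dBm

-119.82 dBm


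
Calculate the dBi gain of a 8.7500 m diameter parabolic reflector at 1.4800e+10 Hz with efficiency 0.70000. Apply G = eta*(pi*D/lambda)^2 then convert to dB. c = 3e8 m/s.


lambda = c / f = 3.0000e+08 / 1.4800e+10 = 0.02027027 m
G_linear = 0.70000 * (pi * 8.7500 / 0.02027027)^2 = 1.287345e+06
G_dBi = 10 * log10(1.287345e+06) = 61.10 dBi

61.10 dBi


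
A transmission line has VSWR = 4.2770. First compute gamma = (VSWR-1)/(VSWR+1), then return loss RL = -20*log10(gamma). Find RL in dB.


gamma = (4.2770 - 1) / (4.2770 + 1) = 0.6209968
RL = -20 * log10(0.6209968) = 4.138 dB

4.138 dB
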